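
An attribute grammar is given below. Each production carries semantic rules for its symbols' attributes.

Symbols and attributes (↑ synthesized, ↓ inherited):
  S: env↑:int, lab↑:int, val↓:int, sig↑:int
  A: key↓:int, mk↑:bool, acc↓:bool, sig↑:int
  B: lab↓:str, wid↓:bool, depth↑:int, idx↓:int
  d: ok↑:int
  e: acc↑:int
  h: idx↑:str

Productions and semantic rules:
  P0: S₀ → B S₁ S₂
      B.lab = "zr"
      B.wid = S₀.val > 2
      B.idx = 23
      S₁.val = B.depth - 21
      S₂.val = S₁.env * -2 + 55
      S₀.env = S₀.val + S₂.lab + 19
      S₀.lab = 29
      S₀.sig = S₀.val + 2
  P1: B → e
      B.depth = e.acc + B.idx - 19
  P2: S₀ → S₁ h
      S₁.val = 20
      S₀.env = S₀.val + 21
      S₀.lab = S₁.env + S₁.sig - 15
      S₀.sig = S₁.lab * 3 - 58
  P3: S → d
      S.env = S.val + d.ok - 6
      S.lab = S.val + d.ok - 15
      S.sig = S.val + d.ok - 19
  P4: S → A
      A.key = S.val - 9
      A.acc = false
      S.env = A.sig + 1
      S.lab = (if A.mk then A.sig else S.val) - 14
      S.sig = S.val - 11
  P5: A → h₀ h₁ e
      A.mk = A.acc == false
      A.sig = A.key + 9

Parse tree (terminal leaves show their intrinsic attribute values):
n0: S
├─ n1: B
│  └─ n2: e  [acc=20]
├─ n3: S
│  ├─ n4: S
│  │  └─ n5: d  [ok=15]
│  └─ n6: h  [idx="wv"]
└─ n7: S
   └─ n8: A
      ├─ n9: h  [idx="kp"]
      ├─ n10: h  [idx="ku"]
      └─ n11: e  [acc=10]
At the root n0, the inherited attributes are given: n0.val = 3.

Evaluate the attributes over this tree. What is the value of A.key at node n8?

1. n0.val = 3  [given at root]
2. n1.lab = "zr"  ["zr"]
3. n1.wid = true  [S₀.val > 2]
4. n1.idx = 23  [23]
5. n2.acc = 20  [terminal]
6. n1.depth = 24  [e.acc + B.idx - 19]
7. n3.val = 3  [B.depth - 21]
8. n4.val = 20  [20]
9. n5.ok = 15  [terminal]
10. n4.env = 29  [S.val + d.ok - 6]
11. n4.lab = 20  [S.val + d.ok - 15]
12. n4.sig = 16  [S.val + d.ok - 19]
13. n6.idx = "wv"  [terminal]
14. n3.env = 24  [S₀.val + 21]
15. n3.lab = 30  [S₁.env + S₁.sig - 15]
16. n3.sig = 2  [S₁.lab * 3 - 58]
17. n7.val = 7  [S₁.env * -2 + 55]
18. n8.key = -2  [S.val - 9]
19. n8.acc = false  [false]
20. n9.idx = "kp"  [terminal]
21. n10.idx = "ku"  [terminal]
22. n11.acc = 10  [terminal]
23. n8.mk = true  [A.acc == false]
24. n8.sig = 7  [A.key + 9]
25. n7.env = 8  [A.sig + 1]
26. n7.lab = -7  [(if A.mk then A.sig else S.val) - 14]
27. n7.sig = -4  [S.val - 11]
28. n0.env = 15  [S₀.val + S₂.lab + 19]
29. n0.lab = 29  [29]
30. n0.sig = 5  [S₀.val + 2]

-2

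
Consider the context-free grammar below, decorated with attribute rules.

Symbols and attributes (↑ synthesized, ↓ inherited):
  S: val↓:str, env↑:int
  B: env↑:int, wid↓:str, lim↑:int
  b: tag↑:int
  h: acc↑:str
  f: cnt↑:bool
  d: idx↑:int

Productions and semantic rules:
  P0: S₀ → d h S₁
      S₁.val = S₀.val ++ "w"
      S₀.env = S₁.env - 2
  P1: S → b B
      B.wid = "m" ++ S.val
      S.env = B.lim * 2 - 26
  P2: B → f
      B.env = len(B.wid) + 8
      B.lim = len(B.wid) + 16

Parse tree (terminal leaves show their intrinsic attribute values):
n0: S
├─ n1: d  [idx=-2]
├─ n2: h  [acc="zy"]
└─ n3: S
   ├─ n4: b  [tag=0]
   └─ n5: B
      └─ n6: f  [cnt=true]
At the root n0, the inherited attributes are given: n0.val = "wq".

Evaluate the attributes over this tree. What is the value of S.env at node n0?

12

1. n0.val = "wq"  [given at root]
2. n1.idx = -2  [terminal]
3. n2.acc = "zy"  [terminal]
4. n3.val = "wqw"  [S₀.val ++ "w"]
5. n4.tag = 0  [terminal]
6. n5.wid = "mwqw"  ["m" ++ S.val]
7. n6.cnt = true  [terminal]
8. n5.env = 12  [len(B.wid) + 8]
9. n5.lim = 20  [len(B.wid) + 16]
10. n3.env = 14  [B.lim * 2 - 26]
11. n0.env = 12  [S₁.env - 2]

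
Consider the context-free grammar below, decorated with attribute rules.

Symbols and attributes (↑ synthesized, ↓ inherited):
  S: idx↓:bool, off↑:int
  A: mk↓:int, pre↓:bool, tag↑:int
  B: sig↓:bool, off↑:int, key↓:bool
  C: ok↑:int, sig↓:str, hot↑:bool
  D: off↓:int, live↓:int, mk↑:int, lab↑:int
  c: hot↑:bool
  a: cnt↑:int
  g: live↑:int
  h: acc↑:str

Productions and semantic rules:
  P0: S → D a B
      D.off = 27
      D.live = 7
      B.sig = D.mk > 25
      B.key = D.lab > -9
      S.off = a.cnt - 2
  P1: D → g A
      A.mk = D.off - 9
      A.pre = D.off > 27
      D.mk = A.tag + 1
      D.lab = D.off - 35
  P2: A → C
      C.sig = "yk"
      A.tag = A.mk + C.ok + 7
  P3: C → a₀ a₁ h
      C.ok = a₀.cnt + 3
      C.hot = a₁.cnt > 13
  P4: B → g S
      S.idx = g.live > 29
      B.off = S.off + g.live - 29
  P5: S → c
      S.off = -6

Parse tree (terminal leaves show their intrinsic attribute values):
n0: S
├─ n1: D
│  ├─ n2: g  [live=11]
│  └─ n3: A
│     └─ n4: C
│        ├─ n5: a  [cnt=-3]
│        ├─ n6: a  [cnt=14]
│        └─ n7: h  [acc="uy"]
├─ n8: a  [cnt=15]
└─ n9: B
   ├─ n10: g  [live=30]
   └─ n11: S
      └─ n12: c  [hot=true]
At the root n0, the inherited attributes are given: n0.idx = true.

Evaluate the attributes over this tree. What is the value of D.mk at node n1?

1. n0.idx = true  [given at root]
2. n1.off = 27  [27]
3. n1.live = 7  [7]
4. n2.live = 11  [terminal]
5. n3.mk = 18  [D.off - 9]
6. n3.pre = false  [D.off > 27]
7. n4.sig = "yk"  ["yk"]
8. n5.cnt = -3  [terminal]
9. n6.cnt = 14  [terminal]
10. n7.acc = "uy"  [terminal]
11. n4.ok = 0  [a₀.cnt + 3]
12. n4.hot = true  [a₁.cnt > 13]
13. n3.tag = 25  [A.mk + C.ok + 7]
14. n1.mk = 26  [A.tag + 1]
15. n1.lab = -8  [D.off - 35]
16. n8.cnt = 15  [terminal]
17. n9.sig = true  [D.mk > 25]
18. n9.key = true  [D.lab > -9]
19. n10.live = 30  [terminal]
20. n11.idx = true  [g.live > 29]
21. n12.hot = true  [terminal]
22. n11.off = -6  [-6]
23. n9.off = -5  [S.off + g.live - 29]
24. n0.off = 13  [a.cnt - 2]

26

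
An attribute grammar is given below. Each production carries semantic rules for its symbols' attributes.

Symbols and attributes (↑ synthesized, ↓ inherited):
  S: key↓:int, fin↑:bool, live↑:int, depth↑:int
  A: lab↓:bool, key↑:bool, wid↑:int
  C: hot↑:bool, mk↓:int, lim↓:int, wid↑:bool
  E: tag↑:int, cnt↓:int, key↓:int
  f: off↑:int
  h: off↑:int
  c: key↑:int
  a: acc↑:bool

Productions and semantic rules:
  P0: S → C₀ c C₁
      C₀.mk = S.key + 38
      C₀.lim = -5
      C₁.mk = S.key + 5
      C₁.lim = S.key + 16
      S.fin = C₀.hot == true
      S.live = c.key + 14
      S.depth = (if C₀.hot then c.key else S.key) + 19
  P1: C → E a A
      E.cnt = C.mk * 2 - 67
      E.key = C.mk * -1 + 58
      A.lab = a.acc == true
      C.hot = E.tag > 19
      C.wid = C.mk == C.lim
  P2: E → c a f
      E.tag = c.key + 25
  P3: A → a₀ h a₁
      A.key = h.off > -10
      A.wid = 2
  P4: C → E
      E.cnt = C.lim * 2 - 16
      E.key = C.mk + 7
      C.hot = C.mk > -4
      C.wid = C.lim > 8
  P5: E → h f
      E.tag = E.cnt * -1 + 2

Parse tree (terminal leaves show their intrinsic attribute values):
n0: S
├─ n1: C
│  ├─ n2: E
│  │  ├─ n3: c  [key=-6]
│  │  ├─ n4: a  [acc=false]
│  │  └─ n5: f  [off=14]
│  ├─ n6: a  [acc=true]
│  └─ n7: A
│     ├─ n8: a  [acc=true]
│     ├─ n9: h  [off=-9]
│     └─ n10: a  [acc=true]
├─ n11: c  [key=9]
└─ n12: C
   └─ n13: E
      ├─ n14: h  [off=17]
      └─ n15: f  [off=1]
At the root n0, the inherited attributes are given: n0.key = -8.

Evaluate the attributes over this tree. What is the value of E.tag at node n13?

2

1. n0.key = -8  [given at root]
2. n1.mk = 30  [S.key + 38]
3. n1.lim = -5  [-5]
4. n2.cnt = -7  [C.mk * 2 - 67]
5. n2.key = 28  [C.mk * -1 + 58]
6. n3.key = -6  [terminal]
7. n4.acc = false  [terminal]
8. n5.off = 14  [terminal]
9. n2.tag = 19  [c.key + 25]
10. n6.acc = true  [terminal]
11. n7.lab = true  [a.acc == true]
12. n8.acc = true  [terminal]
13. n9.off = -9  [terminal]
14. n10.acc = true  [terminal]
15. n7.key = true  [h.off > -10]
16. n7.wid = 2  [2]
17. n1.hot = false  [E.tag > 19]
18. n1.wid = false  [C.mk == C.lim]
19. n11.key = 9  [terminal]
20. n12.mk = -3  [S.key + 5]
21. n12.lim = 8  [S.key + 16]
22. n13.cnt = 0  [C.lim * 2 - 16]
23. n13.key = 4  [C.mk + 7]
24. n14.off = 17  [terminal]
25. n15.off = 1  [terminal]
26. n13.tag = 2  [E.cnt * -1 + 2]
27. n12.hot = true  [C.mk > -4]
28. n12.wid = false  [C.lim > 8]
29. n0.fin = false  [C₀.hot == true]
30. n0.live = 23  [c.key + 14]
31. n0.depth = 11  [(if C₀.hot then c.key else S.key) + 19]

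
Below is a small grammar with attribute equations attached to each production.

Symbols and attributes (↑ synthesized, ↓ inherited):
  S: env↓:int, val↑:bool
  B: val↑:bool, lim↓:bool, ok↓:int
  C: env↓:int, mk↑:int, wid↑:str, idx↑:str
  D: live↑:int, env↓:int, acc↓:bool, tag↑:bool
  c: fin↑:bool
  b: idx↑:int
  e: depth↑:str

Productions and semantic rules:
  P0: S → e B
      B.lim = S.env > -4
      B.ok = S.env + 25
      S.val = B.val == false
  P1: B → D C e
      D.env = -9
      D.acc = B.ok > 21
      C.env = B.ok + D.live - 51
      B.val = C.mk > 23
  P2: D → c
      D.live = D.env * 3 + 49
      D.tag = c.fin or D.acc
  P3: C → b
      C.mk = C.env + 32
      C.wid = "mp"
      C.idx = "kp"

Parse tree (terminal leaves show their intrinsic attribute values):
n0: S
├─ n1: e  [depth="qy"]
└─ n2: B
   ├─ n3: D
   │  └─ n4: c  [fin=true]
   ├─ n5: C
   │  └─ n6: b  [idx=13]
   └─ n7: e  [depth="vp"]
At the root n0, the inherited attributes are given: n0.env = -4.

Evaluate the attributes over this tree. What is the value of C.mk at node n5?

24

1. n0.env = -4  [given at root]
2. n1.depth = "qy"  [terminal]
3. n2.lim = false  [S.env > -4]
4. n2.ok = 21  [S.env + 25]
5. n3.env = -9  [-9]
6. n3.acc = false  [B.ok > 21]
7. n4.fin = true  [terminal]
8. n3.live = 22  [D.env * 3 + 49]
9. n3.tag = true  [c.fin or D.acc]
10. n5.env = -8  [B.ok + D.live - 51]
11. n6.idx = 13  [terminal]
12. n5.mk = 24  [C.env + 32]
13. n5.wid = "mp"  ["mp"]
14. n5.idx = "kp"  ["kp"]
15. n7.depth = "vp"  [terminal]
16. n2.val = true  [C.mk > 23]
17. n0.val = false  [B.val == false]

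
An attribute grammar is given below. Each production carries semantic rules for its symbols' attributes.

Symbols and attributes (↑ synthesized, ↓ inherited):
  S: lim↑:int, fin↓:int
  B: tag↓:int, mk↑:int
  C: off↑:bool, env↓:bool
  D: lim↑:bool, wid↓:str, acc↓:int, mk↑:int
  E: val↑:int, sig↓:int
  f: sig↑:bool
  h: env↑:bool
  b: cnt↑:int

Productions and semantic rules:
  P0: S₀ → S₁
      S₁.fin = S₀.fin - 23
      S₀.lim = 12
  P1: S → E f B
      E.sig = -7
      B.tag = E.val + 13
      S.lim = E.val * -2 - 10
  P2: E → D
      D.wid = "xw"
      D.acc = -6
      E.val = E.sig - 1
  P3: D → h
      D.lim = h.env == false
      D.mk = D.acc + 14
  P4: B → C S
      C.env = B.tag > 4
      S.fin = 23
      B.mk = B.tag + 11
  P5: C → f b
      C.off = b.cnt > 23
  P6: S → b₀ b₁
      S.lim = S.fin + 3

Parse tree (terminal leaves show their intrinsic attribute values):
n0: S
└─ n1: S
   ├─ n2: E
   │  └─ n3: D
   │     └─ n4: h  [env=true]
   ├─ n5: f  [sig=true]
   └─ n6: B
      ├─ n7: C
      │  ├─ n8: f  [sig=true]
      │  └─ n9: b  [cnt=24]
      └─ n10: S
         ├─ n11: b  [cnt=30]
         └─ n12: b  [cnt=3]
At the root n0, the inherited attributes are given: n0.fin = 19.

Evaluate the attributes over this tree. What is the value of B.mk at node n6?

16

1. n0.fin = 19  [given at root]
2. n1.fin = -4  [S₀.fin - 23]
3. n2.sig = -7  [-7]
4. n3.wid = "xw"  ["xw"]
5. n3.acc = -6  [-6]
6. n4.env = true  [terminal]
7. n3.lim = false  [h.env == false]
8. n3.mk = 8  [D.acc + 14]
9. n2.val = -8  [E.sig - 1]
10. n5.sig = true  [terminal]
11. n6.tag = 5  [E.val + 13]
12. n7.env = true  [B.tag > 4]
13. n8.sig = true  [terminal]
14. n9.cnt = 24  [terminal]
15. n7.off = true  [b.cnt > 23]
16. n10.fin = 23  [23]
17. n11.cnt = 30  [terminal]
18. n12.cnt = 3  [terminal]
19. n10.lim = 26  [S.fin + 3]
20. n6.mk = 16  [B.tag + 11]
21. n1.lim = 6  [E.val * -2 - 10]
22. n0.lim = 12  [12]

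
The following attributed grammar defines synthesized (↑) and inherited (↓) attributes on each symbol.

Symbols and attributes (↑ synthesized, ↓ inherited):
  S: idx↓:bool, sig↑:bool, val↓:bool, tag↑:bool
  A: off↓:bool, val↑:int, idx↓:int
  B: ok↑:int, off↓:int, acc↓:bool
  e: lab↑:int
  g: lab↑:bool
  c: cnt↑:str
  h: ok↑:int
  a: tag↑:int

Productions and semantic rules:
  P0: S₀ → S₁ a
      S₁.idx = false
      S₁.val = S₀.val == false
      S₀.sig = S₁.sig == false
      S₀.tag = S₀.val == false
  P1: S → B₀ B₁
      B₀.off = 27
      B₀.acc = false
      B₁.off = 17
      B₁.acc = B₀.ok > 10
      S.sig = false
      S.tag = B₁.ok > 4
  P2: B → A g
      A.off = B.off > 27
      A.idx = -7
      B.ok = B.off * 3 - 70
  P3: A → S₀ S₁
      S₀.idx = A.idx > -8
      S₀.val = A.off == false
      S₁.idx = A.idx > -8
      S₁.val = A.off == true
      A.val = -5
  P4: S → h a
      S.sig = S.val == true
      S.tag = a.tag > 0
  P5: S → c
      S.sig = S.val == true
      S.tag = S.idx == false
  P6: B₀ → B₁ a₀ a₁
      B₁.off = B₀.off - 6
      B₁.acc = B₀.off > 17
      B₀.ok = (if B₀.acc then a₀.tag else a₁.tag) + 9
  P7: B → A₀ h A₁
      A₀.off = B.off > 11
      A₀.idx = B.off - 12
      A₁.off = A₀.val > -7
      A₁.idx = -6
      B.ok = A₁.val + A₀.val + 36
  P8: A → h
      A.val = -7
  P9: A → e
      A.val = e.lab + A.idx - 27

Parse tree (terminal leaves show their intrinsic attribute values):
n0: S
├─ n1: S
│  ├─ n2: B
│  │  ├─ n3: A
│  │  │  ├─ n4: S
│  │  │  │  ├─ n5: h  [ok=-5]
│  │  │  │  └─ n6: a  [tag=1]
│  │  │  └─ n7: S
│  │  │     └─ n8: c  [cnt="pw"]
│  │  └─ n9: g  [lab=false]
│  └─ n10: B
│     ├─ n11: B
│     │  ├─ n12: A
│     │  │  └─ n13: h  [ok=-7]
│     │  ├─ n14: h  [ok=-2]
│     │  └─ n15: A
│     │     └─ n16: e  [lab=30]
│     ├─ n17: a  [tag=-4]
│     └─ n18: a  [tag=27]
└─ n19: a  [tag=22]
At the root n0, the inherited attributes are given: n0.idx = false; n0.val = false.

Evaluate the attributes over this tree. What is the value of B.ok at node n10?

5

1. n0.idx = false  [given at root]
2. n0.val = false  [given at root]
3. n1.idx = false  [false]
4. n1.val = true  [S₀.val == false]
5. n2.off = 27  [27]
6. n2.acc = false  [false]
7. n3.off = false  [B.off > 27]
8. n3.idx = -7  [-7]
9. n4.idx = true  [A.idx > -8]
10. n4.val = true  [A.off == false]
11. n5.ok = -5  [terminal]
12. n6.tag = 1  [terminal]
13. n4.sig = true  [S.val == true]
14. n4.tag = true  [a.tag > 0]
15. n7.idx = true  [A.idx > -8]
16. n7.val = false  [A.off == true]
17. n8.cnt = "pw"  [terminal]
18. n7.sig = false  [S.val == true]
19. n7.tag = false  [S.idx == false]
20. n3.val = -5  [-5]
21. n9.lab = false  [terminal]
22. n2.ok = 11  [B.off * 3 - 70]
23. n10.off = 17  [17]
24. n10.acc = true  [B₀.ok > 10]
25. n11.off = 11  [B₀.off - 6]
26. n11.acc = false  [B₀.off > 17]
27. n12.off = false  [B.off > 11]
28. n12.idx = -1  [B.off - 12]
29. n13.ok = -7  [terminal]
30. n12.val = -7  [-7]
31. n14.ok = -2  [terminal]
32. n15.off = false  [A₀.val > -7]
33. n15.idx = -6  [-6]
34. n16.lab = 30  [terminal]
35. n15.val = -3  [e.lab + A.idx - 27]
36. n11.ok = 26  [A₁.val + A₀.val + 36]
37. n17.tag = -4  [terminal]
38. n18.tag = 27  [terminal]
39. n10.ok = 5  [(if B₀.acc then a₀.tag else a₁.tag) + 9]
40. n1.sig = false  [false]
41. n1.tag = true  [B₁.ok > 4]
42. n19.tag = 22  [terminal]
43. n0.sig = true  [S₁.sig == false]
44. n0.tag = true  [S₀.val == false]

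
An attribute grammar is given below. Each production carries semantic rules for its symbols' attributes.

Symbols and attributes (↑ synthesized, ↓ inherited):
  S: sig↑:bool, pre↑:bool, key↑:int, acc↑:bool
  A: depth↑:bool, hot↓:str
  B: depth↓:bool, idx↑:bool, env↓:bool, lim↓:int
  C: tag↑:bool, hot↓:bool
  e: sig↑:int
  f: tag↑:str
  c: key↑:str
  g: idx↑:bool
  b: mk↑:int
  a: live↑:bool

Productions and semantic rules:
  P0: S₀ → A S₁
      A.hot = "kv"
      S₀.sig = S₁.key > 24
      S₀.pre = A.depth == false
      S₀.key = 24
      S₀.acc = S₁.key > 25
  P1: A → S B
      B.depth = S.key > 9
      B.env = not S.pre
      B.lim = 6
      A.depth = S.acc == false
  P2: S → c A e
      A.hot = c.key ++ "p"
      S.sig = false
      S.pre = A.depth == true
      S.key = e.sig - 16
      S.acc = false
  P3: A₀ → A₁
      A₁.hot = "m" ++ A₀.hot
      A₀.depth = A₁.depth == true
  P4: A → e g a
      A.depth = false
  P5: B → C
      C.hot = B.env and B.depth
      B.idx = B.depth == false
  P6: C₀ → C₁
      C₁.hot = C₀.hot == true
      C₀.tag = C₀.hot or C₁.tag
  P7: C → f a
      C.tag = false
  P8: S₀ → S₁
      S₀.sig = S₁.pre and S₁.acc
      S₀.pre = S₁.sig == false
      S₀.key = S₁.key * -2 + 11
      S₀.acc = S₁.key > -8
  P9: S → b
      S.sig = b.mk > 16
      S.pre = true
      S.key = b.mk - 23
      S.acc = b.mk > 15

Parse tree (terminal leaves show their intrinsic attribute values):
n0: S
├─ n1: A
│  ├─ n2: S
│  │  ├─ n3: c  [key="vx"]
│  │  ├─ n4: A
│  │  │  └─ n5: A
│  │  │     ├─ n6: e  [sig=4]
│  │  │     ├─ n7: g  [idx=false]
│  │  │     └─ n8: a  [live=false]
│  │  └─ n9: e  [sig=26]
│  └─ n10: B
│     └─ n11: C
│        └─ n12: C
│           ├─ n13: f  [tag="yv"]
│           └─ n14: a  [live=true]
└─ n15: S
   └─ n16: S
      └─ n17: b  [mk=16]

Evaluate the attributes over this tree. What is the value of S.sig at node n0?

true

1. n1.hot = "kv"  ["kv"]
2. n3.key = "vx"  [terminal]
3. n4.hot = "vxp"  [c.key ++ "p"]
4. n5.hot = "mvxp"  ["m" ++ A₀.hot]
5. n6.sig = 4  [terminal]
6. n7.idx = false  [terminal]
7. n8.live = false  [terminal]
8. n5.depth = false  [false]
9. n4.depth = false  [A₁.depth == true]
10. n9.sig = 26  [terminal]
11. n2.sig = false  [false]
12. n2.pre = false  [A.depth == true]
13. n2.key = 10  [e.sig - 16]
14. n2.acc = false  [false]
15. n10.depth = true  [S.key > 9]
16. n10.env = true  [not S.pre]
17. n10.lim = 6  [6]
18. n11.hot = true  [B.env and B.depth]
19. n12.hot = true  [C₀.hot == true]
20. n13.tag = "yv"  [terminal]
21. n14.live = true  [terminal]
22. n12.tag = false  [false]
23. n11.tag = true  [C₀.hot or C₁.tag]
24. n10.idx = false  [B.depth == false]
25. n1.depth = true  [S.acc == false]
26. n17.mk = 16  [terminal]
27. n16.sig = false  [b.mk > 16]
28. n16.pre = true  [true]
29. n16.key = -7  [b.mk - 23]
30. n16.acc = true  [b.mk > 15]
31. n15.sig = true  [S₁.pre and S₁.acc]
32. n15.pre = true  [S₁.sig == false]
33. n15.key = 25  [S₁.key * -2 + 11]
34. n15.acc = true  [S₁.key > -8]
35. n0.sig = true  [S₁.key > 24]
36. n0.pre = false  [A.depth == false]
37. n0.key = 24  [24]
38. n0.acc = false  [S₁.key > 25]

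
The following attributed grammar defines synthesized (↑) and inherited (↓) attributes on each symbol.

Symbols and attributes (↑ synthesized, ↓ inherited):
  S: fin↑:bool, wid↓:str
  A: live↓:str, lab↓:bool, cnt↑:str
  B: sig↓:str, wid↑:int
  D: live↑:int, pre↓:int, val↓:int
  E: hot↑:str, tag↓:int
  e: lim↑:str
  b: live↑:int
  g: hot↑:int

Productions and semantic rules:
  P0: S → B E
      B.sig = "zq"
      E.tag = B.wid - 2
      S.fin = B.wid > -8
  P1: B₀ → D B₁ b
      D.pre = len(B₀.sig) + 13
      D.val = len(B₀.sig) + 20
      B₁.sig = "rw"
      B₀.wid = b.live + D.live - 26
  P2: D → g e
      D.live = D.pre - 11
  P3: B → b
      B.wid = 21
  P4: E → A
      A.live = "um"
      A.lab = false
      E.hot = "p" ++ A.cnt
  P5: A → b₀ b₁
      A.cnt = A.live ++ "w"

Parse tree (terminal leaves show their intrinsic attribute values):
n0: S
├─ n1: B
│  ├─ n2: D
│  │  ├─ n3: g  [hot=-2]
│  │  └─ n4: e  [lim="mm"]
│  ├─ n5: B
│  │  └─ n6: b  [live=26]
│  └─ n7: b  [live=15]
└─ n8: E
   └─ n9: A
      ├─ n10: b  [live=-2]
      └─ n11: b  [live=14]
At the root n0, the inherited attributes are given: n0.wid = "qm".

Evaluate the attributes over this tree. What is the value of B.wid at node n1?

1. n0.wid = "qm"  [given at root]
2. n1.sig = "zq"  ["zq"]
3. n2.pre = 15  [len(B₀.sig) + 13]
4. n2.val = 22  [len(B₀.sig) + 20]
5. n3.hot = -2  [terminal]
6. n4.lim = "mm"  [terminal]
7. n2.live = 4  [D.pre - 11]
8. n5.sig = "rw"  ["rw"]
9. n6.live = 26  [terminal]
10. n5.wid = 21  [21]
11. n7.live = 15  [terminal]
12. n1.wid = -7  [b.live + D.live - 26]
13. n8.tag = -9  [B.wid - 2]
14. n9.live = "um"  ["um"]
15. n9.lab = false  [false]
16. n10.live = -2  [terminal]
17. n11.live = 14  [terminal]
18. n9.cnt = "umw"  [A.live ++ "w"]
19. n8.hot = "pumw"  ["p" ++ A.cnt]
20. n0.fin = true  [B.wid > -8]

-7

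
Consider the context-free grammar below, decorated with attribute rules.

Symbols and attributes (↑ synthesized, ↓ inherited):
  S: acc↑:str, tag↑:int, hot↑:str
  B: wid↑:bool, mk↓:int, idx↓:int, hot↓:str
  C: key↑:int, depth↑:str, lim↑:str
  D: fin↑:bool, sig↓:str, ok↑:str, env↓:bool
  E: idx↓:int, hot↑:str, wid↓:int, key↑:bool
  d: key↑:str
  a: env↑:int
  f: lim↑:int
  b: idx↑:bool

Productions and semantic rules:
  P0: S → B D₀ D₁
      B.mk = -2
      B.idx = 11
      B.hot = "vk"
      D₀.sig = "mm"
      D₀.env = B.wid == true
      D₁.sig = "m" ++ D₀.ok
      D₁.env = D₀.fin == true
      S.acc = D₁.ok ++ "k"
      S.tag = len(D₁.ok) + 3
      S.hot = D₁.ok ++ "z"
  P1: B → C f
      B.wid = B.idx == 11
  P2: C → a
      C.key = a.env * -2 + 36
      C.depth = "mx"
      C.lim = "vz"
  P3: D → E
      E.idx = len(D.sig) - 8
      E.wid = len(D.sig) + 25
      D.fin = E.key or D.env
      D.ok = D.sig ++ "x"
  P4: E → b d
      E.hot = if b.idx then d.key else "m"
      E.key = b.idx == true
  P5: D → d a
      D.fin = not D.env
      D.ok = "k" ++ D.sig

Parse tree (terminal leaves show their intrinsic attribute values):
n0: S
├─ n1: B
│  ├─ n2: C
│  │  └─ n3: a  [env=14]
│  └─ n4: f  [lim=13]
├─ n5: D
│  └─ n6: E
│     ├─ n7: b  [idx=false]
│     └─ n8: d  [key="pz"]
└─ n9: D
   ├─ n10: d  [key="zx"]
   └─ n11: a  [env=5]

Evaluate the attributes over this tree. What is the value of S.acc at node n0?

1. n1.mk = -2  [-2]
2. n1.idx = 11  [11]
3. n1.hot = "vk"  ["vk"]
4. n3.env = 14  [terminal]
5. n2.key = 8  [a.env * -2 + 36]
6. n2.depth = "mx"  ["mx"]
7. n2.lim = "vz"  ["vz"]
8. n4.lim = 13  [terminal]
9. n1.wid = true  [B.idx == 11]
10. n5.sig = "mm"  ["mm"]
11. n5.env = true  [B.wid == true]
12. n6.idx = -6  [len(D.sig) - 8]
13. n6.wid = 27  [len(D.sig) + 25]
14. n7.idx = false  [terminal]
15. n8.key = "pz"  [terminal]
16. n6.hot = "m"  [if b.idx then d.key else "m"]
17. n6.key = false  [b.idx == true]
18. n5.fin = true  [E.key or D.env]
19. n5.ok = "mmx"  [D.sig ++ "x"]
20. n9.sig = "mmmx"  ["m" ++ D₀.ok]
21. n9.env = true  [D₀.fin == true]
22. n10.key = "zx"  [terminal]
23. n11.env = 5  [terminal]
24. n9.fin = false  [not D.env]
25. n9.ok = "kmmmx"  ["k" ++ D.sig]
26. n0.acc = "kmmmxk"  [D₁.ok ++ "k"]
27. n0.tag = 8  [len(D₁.ok) + 3]
28. n0.hot = "kmmmxz"  [D₁.ok ++ "z"]

"kmmmxk"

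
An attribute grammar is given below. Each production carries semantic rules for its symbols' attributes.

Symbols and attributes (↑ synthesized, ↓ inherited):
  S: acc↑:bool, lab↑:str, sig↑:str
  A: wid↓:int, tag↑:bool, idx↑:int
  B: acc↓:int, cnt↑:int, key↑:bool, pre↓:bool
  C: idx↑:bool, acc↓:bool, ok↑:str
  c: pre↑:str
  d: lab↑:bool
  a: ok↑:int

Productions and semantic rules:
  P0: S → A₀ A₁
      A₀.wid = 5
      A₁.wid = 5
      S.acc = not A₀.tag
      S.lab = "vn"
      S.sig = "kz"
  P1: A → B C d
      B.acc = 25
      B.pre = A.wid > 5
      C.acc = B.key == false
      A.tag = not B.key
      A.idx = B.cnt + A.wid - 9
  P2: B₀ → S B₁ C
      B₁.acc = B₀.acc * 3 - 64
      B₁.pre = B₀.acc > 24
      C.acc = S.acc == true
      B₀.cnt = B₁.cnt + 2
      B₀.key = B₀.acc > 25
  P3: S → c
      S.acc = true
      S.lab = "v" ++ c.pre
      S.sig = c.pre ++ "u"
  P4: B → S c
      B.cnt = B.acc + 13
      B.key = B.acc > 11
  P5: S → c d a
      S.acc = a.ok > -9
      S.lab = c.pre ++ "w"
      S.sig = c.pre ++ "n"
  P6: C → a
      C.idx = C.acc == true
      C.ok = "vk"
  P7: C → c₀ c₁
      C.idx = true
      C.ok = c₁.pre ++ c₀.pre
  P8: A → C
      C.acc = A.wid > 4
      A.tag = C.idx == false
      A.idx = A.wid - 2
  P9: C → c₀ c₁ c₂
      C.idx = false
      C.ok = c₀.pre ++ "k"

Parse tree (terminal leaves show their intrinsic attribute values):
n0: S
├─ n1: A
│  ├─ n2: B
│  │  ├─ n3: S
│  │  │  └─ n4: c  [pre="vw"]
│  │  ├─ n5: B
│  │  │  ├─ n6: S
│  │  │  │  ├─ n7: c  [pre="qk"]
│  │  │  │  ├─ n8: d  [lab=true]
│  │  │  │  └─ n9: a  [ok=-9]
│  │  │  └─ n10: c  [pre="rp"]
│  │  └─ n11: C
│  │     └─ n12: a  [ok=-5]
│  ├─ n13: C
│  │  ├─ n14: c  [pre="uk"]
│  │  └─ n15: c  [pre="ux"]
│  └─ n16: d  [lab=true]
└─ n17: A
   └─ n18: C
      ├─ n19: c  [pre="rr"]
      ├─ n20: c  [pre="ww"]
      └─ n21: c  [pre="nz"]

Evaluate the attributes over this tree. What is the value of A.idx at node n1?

22

1. n1.wid = 5  [5]
2. n2.acc = 25  [25]
3. n2.pre = false  [A.wid > 5]
4. n4.pre = "vw"  [terminal]
5. n3.acc = true  [true]
6. n3.lab = "vvw"  ["v" ++ c.pre]
7. n3.sig = "vwu"  [c.pre ++ "u"]
8. n5.acc = 11  [B₀.acc * 3 - 64]
9. n5.pre = true  [B₀.acc > 24]
10. n7.pre = "qk"  [terminal]
11. n8.lab = true  [terminal]
12. n9.ok = -9  [terminal]
13. n6.acc = false  [a.ok > -9]
14. n6.lab = "qkw"  [c.pre ++ "w"]
15. n6.sig = "qkn"  [c.pre ++ "n"]
16. n10.pre = "rp"  [terminal]
17. n5.cnt = 24  [B.acc + 13]
18. n5.key = false  [B.acc > 11]
19. n11.acc = true  [S.acc == true]
20. n12.ok = -5  [terminal]
21. n11.idx = true  [C.acc == true]
22. n11.ok = "vk"  ["vk"]
23. n2.cnt = 26  [B₁.cnt + 2]
24. n2.key = false  [B₀.acc > 25]
25. n13.acc = true  [B.key == false]
26. n14.pre = "uk"  [terminal]
27. n15.pre = "ux"  [terminal]
28. n13.idx = true  [true]
29. n13.ok = "uxuk"  [c₁.pre ++ c₀.pre]
30. n16.lab = true  [terminal]
31. n1.tag = true  [not B.key]
32. n1.idx = 22  [B.cnt + A.wid - 9]
33. n17.wid = 5  [5]
34. n18.acc = true  [A.wid > 4]
35. n19.pre = "rr"  [terminal]
36. n20.pre = "ww"  [terminal]
37. n21.pre = "nz"  [terminal]
38. n18.idx = false  [false]
39. n18.ok = "rrk"  [c₀.pre ++ "k"]
40. n17.tag = true  [C.idx == false]
41. n17.idx = 3  [A.wid - 2]
42. n0.acc = false  [not A₀.tag]
43. n0.lab = "vn"  ["vn"]
44. n0.sig = "kz"  ["kz"]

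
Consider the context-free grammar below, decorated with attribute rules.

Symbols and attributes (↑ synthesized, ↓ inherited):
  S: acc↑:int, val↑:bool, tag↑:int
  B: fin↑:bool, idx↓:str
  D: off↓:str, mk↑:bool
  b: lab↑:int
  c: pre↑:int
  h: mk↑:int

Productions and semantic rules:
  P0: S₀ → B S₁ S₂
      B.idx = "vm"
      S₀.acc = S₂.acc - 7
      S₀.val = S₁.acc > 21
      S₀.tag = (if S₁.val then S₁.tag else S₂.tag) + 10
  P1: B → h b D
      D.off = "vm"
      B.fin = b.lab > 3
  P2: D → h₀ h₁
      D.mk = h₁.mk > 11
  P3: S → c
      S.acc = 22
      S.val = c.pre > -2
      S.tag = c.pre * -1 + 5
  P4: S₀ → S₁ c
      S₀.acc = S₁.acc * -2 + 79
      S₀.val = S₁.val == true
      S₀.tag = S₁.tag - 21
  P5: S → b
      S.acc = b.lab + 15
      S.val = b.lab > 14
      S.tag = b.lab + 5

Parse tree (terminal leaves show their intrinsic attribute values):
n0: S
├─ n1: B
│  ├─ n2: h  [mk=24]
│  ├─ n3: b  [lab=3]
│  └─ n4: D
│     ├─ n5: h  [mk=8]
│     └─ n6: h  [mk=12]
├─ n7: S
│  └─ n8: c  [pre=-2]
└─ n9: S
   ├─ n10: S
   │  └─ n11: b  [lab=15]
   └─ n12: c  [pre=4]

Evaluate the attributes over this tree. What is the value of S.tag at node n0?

9

1. n1.idx = "vm"  ["vm"]
2. n2.mk = 24  [terminal]
3. n3.lab = 3  [terminal]
4. n4.off = "vm"  ["vm"]
5. n5.mk = 8  [terminal]
6. n6.mk = 12  [terminal]
7. n4.mk = true  [h₁.mk > 11]
8. n1.fin = false  [b.lab > 3]
9. n8.pre = -2  [terminal]
10. n7.acc = 22  [22]
11. n7.val = false  [c.pre > -2]
12. n7.tag = 7  [c.pre * -1 + 5]
13. n11.lab = 15  [terminal]
14. n10.acc = 30  [b.lab + 15]
15. n10.val = true  [b.lab > 14]
16. n10.tag = 20  [b.lab + 5]
17. n12.pre = 4  [terminal]
18. n9.acc = 19  [S₁.acc * -2 + 79]
19. n9.val = true  [S₁.val == true]
20. n9.tag = -1  [S₁.tag - 21]
21. n0.acc = 12  [S₂.acc - 7]
22. n0.val = true  [S₁.acc > 21]
23. n0.tag = 9  [(if S₁.val then S₁.tag else S₂.tag) + 10]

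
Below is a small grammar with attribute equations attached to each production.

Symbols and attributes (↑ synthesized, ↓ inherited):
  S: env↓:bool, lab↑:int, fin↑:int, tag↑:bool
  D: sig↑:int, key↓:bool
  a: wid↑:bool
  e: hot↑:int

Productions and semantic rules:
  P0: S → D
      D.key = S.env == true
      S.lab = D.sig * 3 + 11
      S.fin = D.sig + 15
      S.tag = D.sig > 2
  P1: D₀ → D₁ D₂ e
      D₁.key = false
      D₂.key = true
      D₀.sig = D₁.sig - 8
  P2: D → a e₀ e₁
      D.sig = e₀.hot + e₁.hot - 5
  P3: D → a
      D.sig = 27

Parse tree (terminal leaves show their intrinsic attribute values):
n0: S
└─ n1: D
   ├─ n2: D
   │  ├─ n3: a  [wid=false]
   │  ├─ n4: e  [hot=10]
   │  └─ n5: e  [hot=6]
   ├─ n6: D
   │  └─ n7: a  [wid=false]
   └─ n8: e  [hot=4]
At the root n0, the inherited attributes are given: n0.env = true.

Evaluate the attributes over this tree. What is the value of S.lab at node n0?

20

1. n0.env = true  [given at root]
2. n1.key = true  [S.env == true]
3. n2.key = false  [false]
4. n3.wid = false  [terminal]
5. n4.hot = 10  [terminal]
6. n5.hot = 6  [terminal]
7. n2.sig = 11  [e₀.hot + e₁.hot - 5]
8. n6.key = true  [true]
9. n7.wid = false  [terminal]
10. n6.sig = 27  [27]
11. n8.hot = 4  [terminal]
12. n1.sig = 3  [D₁.sig - 8]
13. n0.lab = 20  [D.sig * 3 + 11]
14. n0.fin = 18  [D.sig + 15]
15. n0.tag = true  [D.sig > 2]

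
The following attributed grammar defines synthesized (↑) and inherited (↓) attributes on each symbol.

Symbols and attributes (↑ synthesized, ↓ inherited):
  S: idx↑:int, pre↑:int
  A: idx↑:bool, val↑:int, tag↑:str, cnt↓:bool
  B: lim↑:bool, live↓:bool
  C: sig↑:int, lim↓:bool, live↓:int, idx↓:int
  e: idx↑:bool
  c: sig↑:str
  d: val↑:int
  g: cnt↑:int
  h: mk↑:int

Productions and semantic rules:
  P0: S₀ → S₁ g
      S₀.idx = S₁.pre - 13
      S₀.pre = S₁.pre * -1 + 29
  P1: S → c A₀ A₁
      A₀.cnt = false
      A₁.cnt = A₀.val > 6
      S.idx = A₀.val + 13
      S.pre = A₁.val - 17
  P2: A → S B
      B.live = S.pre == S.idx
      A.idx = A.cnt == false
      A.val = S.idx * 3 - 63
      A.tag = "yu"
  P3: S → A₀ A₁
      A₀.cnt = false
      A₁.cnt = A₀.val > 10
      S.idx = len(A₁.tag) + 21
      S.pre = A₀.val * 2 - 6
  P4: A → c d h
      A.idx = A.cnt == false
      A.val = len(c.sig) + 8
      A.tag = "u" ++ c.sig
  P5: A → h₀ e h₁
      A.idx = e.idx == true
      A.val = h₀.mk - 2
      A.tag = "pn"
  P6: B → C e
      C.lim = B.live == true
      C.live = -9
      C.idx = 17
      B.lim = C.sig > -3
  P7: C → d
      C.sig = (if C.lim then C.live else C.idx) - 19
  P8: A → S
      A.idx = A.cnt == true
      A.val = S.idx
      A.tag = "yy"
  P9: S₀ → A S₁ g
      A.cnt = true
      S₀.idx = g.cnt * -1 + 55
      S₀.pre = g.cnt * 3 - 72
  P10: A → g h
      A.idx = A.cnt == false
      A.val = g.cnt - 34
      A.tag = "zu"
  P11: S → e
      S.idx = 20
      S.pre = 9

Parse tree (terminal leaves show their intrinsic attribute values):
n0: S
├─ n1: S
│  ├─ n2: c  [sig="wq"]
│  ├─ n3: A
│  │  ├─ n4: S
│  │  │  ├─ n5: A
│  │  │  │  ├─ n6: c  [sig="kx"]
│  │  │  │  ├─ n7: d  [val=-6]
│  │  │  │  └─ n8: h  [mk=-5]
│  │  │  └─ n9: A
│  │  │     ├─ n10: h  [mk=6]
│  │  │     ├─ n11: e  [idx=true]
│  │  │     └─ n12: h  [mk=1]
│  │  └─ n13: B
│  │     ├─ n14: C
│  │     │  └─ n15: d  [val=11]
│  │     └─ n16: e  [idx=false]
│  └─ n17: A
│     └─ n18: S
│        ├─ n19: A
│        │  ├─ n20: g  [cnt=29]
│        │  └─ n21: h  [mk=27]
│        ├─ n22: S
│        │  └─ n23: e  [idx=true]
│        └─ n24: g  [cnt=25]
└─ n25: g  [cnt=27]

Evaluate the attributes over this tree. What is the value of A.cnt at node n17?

false

1. n2.sig = "wq"  [terminal]
2. n3.cnt = false  [false]
3. n5.cnt = false  [false]
4. n6.sig = "kx"  [terminal]
5. n7.val = -6  [terminal]
6. n8.mk = -5  [terminal]
7. n5.idx = true  [A.cnt == false]
8. n5.val = 10  [len(c.sig) + 8]
9. n5.tag = "ukx"  ["u" ++ c.sig]
10. n9.cnt = false  [A₀.val > 10]
11. n10.mk = 6  [terminal]
12. n11.idx = true  [terminal]
13. n12.mk = 1  [terminal]
14. n9.idx = true  [e.idx == true]
15. n9.val = 4  [h₀.mk - 2]
16. n9.tag = "pn"  ["pn"]
17. n4.idx = 23  [len(A₁.tag) + 21]
18. n4.pre = 14  [A₀.val * 2 - 6]
19. n13.live = false  [S.pre == S.idx]
20. n14.lim = false  [B.live == true]
21. n14.live = -9  [-9]
22. n14.idx = 17  [17]
23. n15.val = 11  [terminal]
24. n14.sig = -2  [(if C.lim then C.live else C.idx) - 19]
25. n16.idx = false  [terminal]
26. n13.lim = true  [C.sig > -3]
27. n3.idx = true  [A.cnt == false]
28. n3.val = 6  [S.idx * 3 - 63]
29. n3.tag = "yu"  ["yu"]
30. n17.cnt = false  [A₀.val > 6]
31. n19.cnt = true  [true]
32. n20.cnt = 29  [terminal]
33. n21.mk = 27  [terminal]
34. n19.idx = false  [A.cnt == false]
35. n19.val = -5  [g.cnt - 34]
36. n19.tag = "zu"  ["zu"]
37. n23.idx = true  [terminal]
38. n22.idx = 20  [20]
39. n22.pre = 9  [9]
40. n24.cnt = 25  [terminal]
41. n18.idx = 30  [g.cnt * -1 + 55]
42. n18.pre = 3  [g.cnt * 3 - 72]
43. n17.idx = false  [A.cnt == true]
44. n17.val = 30  [S.idx]
45. n17.tag = "yy"  ["yy"]
46. n1.idx = 19  [A₀.val + 13]
47. n1.pre = 13  [A₁.val - 17]
48. n25.cnt = 27  [terminal]
49. n0.idx = 0  [S₁.pre - 13]
50. n0.pre = 16  [S₁.pre * -1 + 29]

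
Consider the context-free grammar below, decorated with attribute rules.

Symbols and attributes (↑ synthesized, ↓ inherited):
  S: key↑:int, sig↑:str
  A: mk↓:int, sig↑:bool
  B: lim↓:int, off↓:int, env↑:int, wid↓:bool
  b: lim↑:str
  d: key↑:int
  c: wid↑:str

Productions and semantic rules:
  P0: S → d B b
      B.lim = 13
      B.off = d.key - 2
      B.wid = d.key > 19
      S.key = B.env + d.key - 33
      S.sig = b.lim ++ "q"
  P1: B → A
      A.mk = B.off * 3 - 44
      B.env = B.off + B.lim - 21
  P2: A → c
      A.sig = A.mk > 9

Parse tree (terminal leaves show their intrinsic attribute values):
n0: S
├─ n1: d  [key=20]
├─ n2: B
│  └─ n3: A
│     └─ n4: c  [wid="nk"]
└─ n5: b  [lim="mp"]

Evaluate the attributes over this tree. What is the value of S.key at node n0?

1. n1.key = 20  [terminal]
2. n2.lim = 13  [13]
3. n2.off = 18  [d.key - 2]
4. n2.wid = true  [d.key > 19]
5. n3.mk = 10  [B.off * 3 - 44]
6. n4.wid = "nk"  [terminal]
7. n3.sig = true  [A.mk > 9]
8. n2.env = 10  [B.off + B.lim - 21]
9. n5.lim = "mp"  [terminal]
10. n0.key = -3  [B.env + d.key - 33]
11. n0.sig = "mpq"  [b.lim ++ "q"]

-3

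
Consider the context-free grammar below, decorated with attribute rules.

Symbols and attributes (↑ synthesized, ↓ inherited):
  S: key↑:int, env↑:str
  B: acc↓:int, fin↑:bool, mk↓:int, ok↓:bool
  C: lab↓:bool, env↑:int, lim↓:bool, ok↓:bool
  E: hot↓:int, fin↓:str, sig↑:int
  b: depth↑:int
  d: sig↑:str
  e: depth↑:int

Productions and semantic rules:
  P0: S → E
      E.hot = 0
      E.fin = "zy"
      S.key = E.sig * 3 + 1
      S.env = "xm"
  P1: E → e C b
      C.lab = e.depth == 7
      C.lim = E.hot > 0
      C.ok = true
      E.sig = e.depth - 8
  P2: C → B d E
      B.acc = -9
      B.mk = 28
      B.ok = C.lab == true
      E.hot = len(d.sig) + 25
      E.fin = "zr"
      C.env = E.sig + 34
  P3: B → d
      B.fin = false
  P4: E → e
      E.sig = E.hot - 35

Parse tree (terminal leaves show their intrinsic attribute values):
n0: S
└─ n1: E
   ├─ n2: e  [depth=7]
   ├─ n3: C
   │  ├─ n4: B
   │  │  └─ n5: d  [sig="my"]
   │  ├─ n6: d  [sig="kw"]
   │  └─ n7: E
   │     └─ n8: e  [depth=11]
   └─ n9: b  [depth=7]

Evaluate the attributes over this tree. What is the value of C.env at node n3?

1. n1.hot = 0  [0]
2. n1.fin = "zy"  ["zy"]
3. n2.depth = 7  [terminal]
4. n3.lab = true  [e.depth == 7]
5. n3.lim = false  [E.hot > 0]
6. n3.ok = true  [true]
7. n4.acc = -9  [-9]
8. n4.mk = 28  [28]
9. n4.ok = true  [C.lab == true]
10. n5.sig = "my"  [terminal]
11. n4.fin = false  [false]
12. n6.sig = "kw"  [terminal]
13. n7.hot = 27  [len(d.sig) + 25]
14. n7.fin = "zr"  ["zr"]
15. n8.depth = 11  [terminal]
16. n7.sig = -8  [E.hot - 35]
17. n3.env = 26  [E.sig + 34]
18. n9.depth = 7  [terminal]
19. n1.sig = -1  [e.depth - 8]
20. n0.key = -2  [E.sig * 3 + 1]
21. n0.env = "xm"  ["xm"]

26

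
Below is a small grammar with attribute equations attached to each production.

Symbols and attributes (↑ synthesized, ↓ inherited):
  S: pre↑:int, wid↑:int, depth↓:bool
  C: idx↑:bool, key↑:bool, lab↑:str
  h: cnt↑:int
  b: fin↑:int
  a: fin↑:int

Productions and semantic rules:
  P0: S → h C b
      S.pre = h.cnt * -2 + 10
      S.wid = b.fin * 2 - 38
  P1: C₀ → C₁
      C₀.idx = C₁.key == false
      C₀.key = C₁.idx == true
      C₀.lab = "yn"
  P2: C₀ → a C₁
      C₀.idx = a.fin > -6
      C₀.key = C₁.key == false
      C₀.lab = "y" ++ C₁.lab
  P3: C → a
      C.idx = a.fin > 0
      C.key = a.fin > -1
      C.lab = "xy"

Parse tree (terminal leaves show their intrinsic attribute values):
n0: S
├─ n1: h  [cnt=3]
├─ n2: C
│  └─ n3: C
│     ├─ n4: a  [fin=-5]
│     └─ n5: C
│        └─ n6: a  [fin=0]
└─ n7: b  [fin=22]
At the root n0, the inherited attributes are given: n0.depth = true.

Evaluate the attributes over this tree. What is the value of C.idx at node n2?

1. n0.depth = true  [given at root]
2. n1.cnt = 3  [terminal]
3. n4.fin = -5  [terminal]
4. n6.fin = 0  [terminal]
5. n5.idx = false  [a.fin > 0]
6. n5.key = true  [a.fin > -1]
7. n5.lab = "xy"  ["xy"]
8. n3.idx = true  [a.fin > -6]
9. n3.key = false  [C₁.key == false]
10. n3.lab = "yxy"  ["y" ++ C₁.lab]
11. n2.idx = true  [C₁.key == false]
12. n2.key = true  [C₁.idx == true]
13. n2.lab = "yn"  ["yn"]
14. n7.fin = 22  [terminal]
15. n0.pre = 4  [h.cnt * -2 + 10]
16. n0.wid = 6  [b.fin * 2 - 38]

true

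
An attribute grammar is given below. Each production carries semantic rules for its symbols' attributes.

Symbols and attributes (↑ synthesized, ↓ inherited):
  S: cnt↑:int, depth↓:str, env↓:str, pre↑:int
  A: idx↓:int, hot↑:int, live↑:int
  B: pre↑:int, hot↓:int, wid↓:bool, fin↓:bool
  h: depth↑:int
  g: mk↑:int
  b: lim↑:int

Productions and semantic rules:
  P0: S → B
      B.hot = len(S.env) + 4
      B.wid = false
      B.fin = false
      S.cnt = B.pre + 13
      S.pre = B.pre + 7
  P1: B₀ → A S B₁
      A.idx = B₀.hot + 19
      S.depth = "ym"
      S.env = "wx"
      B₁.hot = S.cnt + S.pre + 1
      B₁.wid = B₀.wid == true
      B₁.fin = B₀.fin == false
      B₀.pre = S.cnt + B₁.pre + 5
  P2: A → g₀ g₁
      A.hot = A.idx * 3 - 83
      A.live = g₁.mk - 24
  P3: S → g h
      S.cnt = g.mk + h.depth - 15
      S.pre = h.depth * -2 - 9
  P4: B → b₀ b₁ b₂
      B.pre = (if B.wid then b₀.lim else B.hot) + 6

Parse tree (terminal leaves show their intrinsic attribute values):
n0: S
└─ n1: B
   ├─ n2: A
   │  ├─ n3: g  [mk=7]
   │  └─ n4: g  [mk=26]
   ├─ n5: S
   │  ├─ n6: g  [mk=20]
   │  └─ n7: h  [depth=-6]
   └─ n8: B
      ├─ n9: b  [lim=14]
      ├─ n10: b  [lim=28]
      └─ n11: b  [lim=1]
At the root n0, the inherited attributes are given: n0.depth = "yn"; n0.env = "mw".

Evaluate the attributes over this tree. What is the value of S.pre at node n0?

20

1. n0.depth = "yn"  [given at root]
2. n0.env = "mw"  [given at root]
3. n1.hot = 6  [len(S.env) + 4]
4. n1.wid = false  [false]
5. n1.fin = false  [false]
6. n2.idx = 25  [B₀.hot + 19]
7. n3.mk = 7  [terminal]
8. n4.mk = 26  [terminal]
9. n2.hot = -8  [A.idx * 3 - 83]
10. n2.live = 2  [g₁.mk - 24]
11. n5.depth = "ym"  ["ym"]
12. n5.env = "wx"  ["wx"]
13. n6.mk = 20  [terminal]
14. n7.depth = -6  [terminal]
15. n5.cnt = -1  [g.mk + h.depth - 15]
16. n5.pre = 3  [h.depth * -2 - 9]
17. n8.hot = 3  [S.cnt + S.pre + 1]
18. n8.wid = false  [B₀.wid == true]
19. n8.fin = true  [B₀.fin == false]
20. n9.lim = 14  [terminal]
21. n10.lim = 28  [terminal]
22. n11.lim = 1  [terminal]
23. n8.pre = 9  [(if B.wid then b₀.lim else B.hot) + 6]
24. n1.pre = 13  [S.cnt + B₁.pre + 5]
25. n0.cnt = 26  [B.pre + 13]
26. n0.pre = 20  [B.pre + 7]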